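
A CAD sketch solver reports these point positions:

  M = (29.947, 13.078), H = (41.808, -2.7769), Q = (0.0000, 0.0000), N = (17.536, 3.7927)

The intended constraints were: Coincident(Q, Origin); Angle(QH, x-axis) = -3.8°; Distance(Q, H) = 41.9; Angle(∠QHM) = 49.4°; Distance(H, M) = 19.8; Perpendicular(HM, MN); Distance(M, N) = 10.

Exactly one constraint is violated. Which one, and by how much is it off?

Distance(M, N) = 10 — off by 5.50.

Q = (0.00, 0.00) ✓; QH at -3.800° ✓; |QH| = 41.90 ✓; ∠QHM = 49.40° ✓; |HM| = 19.80 ✓; ∠(HM, MN) = 90.00° ✓; |MN| = 15.50 ✗.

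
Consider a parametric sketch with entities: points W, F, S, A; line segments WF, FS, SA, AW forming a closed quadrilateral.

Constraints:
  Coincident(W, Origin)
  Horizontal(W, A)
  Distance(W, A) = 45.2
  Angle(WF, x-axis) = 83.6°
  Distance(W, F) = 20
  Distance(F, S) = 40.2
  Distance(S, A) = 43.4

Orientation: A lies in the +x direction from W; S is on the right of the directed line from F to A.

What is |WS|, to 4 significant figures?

21.17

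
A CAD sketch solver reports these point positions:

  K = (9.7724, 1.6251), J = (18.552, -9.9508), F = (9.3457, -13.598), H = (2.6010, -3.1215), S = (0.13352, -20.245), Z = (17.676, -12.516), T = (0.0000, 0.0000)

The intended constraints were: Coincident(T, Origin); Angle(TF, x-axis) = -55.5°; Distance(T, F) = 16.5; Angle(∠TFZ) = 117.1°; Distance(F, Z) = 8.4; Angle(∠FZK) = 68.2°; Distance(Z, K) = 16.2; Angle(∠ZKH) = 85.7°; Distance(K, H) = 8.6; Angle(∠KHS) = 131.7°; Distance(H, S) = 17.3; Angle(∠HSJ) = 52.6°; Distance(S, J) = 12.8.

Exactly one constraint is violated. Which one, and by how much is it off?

Distance(S, J) = 12.8 — off by 8.30.

T = (0.00, 0.00) ✓; TF at -55.50° ✓; |TF| = 16.50 ✓; ∠TFZ = 117.1° ✓; |FZ| = 8.400 ✓; ∠FZK = 68.20° ✓; |ZK| = 16.20 ✓; ∠ZKH = 85.70° ✓; |KH| = 8.600 ✓; ∠KHS = 131.7° ✓; |HS| = 17.30 ✓; ∠HSJ = 52.60° ✓; |SJ| = 21.10 ✗.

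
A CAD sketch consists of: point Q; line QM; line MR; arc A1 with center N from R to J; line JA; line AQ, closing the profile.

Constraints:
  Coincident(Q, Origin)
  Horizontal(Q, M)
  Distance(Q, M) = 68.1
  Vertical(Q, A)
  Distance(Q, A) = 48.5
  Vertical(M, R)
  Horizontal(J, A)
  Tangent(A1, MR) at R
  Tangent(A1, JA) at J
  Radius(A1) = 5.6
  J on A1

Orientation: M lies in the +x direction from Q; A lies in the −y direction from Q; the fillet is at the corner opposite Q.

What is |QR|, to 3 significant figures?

80.5

Q is at the origin; QM is horizontal with |QM| = 68.1 and M on the +x side, so M = (68.1, 0.00). QA is vertical with |QA| = 48.5 and A on the −y side, so A = (0.00, -48.5). The virtual corner opposite Q is at (68.1, -48.5). The tangent condition forces NR to be normal to MR and since A1 is tangent to JA there, NJ ⟂ JA, with radius 5.6, so the center N sits 5.6 in from both sides at N = (62.5, -42.9). That places the tangent points at R = (68.1, -42.9) on MR and J = (62.5, -48.5) on JA. Then |QR| = |R − Q| = 80.5.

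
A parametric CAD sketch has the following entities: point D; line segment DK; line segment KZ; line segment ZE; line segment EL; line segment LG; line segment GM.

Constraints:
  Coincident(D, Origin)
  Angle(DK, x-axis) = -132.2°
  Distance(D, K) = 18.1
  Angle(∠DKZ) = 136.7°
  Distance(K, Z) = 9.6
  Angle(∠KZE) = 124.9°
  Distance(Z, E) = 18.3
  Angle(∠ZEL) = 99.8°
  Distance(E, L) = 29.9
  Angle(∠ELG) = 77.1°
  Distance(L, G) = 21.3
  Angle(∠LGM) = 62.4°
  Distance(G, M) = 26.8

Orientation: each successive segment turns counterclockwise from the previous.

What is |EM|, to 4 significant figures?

5.830

D is at the origin; DK runs at -132.2° with length 18.1, so K = (-12.16, -13.41). ∠DKZ = 136.7° gives KZ at -88.90° from the x-axis; with |KZ| = 9.6, Z = (-11.97, -23.01). ∠KZE = 124.9° gives ZE at -33.80° from the x-axis; with |ZE| = 18.3, E = (3.233, -33.19). ∠ZEL = 99.8° gives EL at 46.40° from the x-axis; with |EL| = 29.9, L = (23.85, -11.53). ∠ELG = 77.1° gives LG at 149.3° from the x-axis; with |LG| = 21.3, G = (5.538, -0.6597). ∠LGM = 62.4° gives GM at -93.10° from the x-axis; with |GM| = 26.8, M = (4.089, -27.42). Then |EM| = |M − E| = 5.830.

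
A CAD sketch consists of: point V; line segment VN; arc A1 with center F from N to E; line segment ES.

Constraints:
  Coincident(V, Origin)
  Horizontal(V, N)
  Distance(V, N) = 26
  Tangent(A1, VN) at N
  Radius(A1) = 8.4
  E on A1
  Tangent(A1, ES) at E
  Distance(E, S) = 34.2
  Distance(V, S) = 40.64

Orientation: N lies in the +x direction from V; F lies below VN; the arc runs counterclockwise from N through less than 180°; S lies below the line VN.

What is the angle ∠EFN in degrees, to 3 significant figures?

75.9°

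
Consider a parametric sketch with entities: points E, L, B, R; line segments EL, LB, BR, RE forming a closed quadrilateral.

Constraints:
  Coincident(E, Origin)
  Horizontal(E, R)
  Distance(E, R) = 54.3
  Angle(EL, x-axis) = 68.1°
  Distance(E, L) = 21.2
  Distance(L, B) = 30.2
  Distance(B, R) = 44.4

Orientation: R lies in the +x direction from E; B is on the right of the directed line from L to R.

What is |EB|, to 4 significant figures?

15.20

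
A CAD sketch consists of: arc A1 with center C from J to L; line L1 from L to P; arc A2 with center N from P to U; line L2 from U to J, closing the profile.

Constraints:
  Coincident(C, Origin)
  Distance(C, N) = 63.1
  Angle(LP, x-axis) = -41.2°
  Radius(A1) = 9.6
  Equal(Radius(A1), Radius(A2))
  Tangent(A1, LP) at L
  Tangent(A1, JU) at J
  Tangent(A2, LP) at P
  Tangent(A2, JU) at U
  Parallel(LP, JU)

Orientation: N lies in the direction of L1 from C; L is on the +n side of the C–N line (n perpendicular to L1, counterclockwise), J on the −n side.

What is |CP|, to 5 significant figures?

63.826

The slot axis is L1's direction at -41.2°, so u = (cos -41.2°, sin -41.2°) = (0.75241, -0.65869) and n = (−sin -41.2°, cos -41.2°) = (0.65869, 0.75241). C is at the origin and N lies 63.1 along u from C, so N = 63.1·u = (47.477, -41.563). Tangency of A1 to both parallel lines with radius 9.6 puts L and J at C ± 9.6·n: L = (6.3234, 7.2232), J = (-6.3234, -7.2232). Equal radii place P and U the same way about N: P = N + 9.6·n = (53.801, -34.340), U = N − 9.6·n = (41.154, -48.786). Then |CP| = |P − C| = 63.826.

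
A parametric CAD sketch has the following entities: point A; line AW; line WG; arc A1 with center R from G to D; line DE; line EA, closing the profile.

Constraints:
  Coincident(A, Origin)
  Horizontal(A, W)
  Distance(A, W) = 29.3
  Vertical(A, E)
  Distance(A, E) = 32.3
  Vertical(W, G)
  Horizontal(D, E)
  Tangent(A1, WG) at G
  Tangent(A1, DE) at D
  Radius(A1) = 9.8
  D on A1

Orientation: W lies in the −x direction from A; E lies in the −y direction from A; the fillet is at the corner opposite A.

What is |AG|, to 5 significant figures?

36.942

The virtual corner opposite A is at (-29.300, -32.300). Tangency of A1 to WG means the radius RG is perpendicular to WG and A1 meets DE tangentially, so RD is at right angles to DE, with radius 9.8, so the center R sits 9.8 in from both sides at R = (-19.500, -22.500). That places the tangent points at G = (-29.300, -22.500) on WG and D = (-19.500, -32.300) on DE. Then |AG| = |G − A| = 36.942.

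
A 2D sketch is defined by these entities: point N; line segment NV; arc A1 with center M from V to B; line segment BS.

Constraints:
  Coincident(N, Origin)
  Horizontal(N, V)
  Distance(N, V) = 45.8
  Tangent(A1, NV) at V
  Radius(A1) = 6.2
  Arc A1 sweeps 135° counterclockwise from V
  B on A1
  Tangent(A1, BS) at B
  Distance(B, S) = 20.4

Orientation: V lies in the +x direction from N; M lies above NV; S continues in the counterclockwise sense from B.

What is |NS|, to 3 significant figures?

43.6

N is at the origin; N and V share the same y with |NV| = 45.8 and V on the +x side, so V = (45.8, 0.00). Tangency of A1 to NV means the radius MV is perpendicular to NV, so M = V + (0, 6.2) = (45.8, 6.20). On A1, V sits at bearing -90° from M; a 135° counterclockwise sweep puts B at bearing 45°, so B = M + 6.2·(cos 45°, sin 45°) = (50.2, 10.6). A1 meets BS tangentially, so MB is at right angles to BS, so BS runs along (−sin 45°, cos 45°); with |BS| = 20.4, S = (35.8, 25.0). Then |NS| = |S − N| = 43.6.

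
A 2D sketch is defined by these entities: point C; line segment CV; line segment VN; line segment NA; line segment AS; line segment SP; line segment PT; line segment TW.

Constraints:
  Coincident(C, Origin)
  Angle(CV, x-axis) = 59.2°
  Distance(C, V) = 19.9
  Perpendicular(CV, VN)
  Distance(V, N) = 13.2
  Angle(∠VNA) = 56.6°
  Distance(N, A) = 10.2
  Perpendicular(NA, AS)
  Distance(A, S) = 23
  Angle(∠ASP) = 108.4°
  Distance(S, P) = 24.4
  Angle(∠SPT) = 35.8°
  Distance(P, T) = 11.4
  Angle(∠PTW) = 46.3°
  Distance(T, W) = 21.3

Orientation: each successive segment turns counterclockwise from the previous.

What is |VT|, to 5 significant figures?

17.103

C is at the origin; CV runs at 59.2° with length 19.9, so V = (10.190, 17.093). CV ⟂ VN, so VN runs at 149.20°; with |VN| = 13.2, N = (-1.1486, 23.852). ∠VNA = 56.6° gives NA at -87.400° from the x-axis; with |NA| = 10.2, A = (-0.68592, 13.663). NA ⟂ AS, so AS runs at 2.6000°; with |AS| = 23.0, S = (22.290, 14.706). ∠ASP = 108.4° gives SP at 74.200° from the x-axis; with |SP| = 24.4, P = (28.934, 38.184). ∠SPT = 35.8° gives PT at -141.60° from the x-axis; with |PT| = 11.4, T = (20.000, 31.103). Then |VT| = |T − V| = 17.103.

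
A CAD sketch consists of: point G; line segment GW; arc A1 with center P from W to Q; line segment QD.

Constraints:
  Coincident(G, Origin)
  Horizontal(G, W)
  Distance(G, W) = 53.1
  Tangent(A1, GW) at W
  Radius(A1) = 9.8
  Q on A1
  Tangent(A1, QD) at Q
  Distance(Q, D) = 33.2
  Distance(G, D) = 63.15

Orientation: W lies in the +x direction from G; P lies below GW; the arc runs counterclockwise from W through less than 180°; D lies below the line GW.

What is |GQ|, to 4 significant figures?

44.58

G is at the origin; GW is horizontal with |GW| = 53.1 and W on the +x side, so W = (53.10, 0.000). Since A1 is tangent to GW there, PW ⟂ GW, so P = W + (0, -9.8) = (53.10, -9.800). Since PQ ⟂ QD (tangency), |PD| = √(9.8² + 33.2²) = 34.62 regardless of where Q sits on A1. So D lies on both circle(G, 63.15) and circle(P, 34.62); the below-GW intersection is D = (45.67, -43.61). Q is the foot of the tangent from D: Q = (43.32, -10.49).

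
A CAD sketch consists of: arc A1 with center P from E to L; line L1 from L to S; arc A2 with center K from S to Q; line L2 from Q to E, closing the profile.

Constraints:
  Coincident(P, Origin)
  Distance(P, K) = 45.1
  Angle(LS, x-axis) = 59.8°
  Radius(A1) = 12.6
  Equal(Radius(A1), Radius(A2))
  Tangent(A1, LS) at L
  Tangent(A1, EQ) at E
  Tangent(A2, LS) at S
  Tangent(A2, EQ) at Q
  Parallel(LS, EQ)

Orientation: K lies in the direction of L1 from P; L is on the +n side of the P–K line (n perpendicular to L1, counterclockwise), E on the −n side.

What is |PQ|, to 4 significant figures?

46.83

Tangency of A1 to both parallel lines with radius 12.6 puts L and E at P ± 12.6·n: L = (-10.89, 6.338), E = (10.89, -6.338). Equal radii place S and Q the same way about K: S = K + 12.6·n = (11.80, 45.32), Q = K − 12.6·n = (33.58, 32.64). Then |PQ| = |Q − P| = 46.83.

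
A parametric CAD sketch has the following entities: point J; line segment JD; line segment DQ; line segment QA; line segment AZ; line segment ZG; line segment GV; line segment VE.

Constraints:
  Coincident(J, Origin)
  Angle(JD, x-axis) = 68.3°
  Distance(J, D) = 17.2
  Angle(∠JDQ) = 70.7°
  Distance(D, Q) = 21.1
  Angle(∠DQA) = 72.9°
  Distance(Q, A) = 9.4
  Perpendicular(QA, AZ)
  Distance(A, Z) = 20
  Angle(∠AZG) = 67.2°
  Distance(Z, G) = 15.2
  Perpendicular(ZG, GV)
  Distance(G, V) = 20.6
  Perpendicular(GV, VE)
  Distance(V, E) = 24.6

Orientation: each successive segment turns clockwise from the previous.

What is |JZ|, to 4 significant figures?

14.63

∠DQA = 72.9° gives QA at -148.1° from the x-axis; with |QA| = 9.4, A = (14.30, -2.829). QA is perpendicular to AZ, so AZ runs at 121.9°; with |AZ| = 20.0, Z = (3.735, 14.15). Then |JZ| = |Z − J| = 14.63.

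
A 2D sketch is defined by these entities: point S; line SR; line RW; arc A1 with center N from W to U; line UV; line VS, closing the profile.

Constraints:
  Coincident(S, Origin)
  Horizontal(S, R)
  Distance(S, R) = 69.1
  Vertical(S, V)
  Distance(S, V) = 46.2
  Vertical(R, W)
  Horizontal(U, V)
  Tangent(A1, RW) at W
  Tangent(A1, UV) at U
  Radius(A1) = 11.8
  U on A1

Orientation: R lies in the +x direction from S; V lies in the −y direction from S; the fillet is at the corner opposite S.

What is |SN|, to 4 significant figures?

66.83

S is at the origin; S and R share the same y with |SR| = 69.1 and R on the +x side, so R = (69.10, 0.000). SV is vertical with |SV| = 46.2 and V on the −y side, so V = (0.000, -46.20). The virtual corner opposite S is at (69.10, -46.20). The tangent condition forces NW to be normal to RW and the tangent condition forces NU to be normal to UV, with radius 11.8, so the center N sits 11.8 in from both sides at N = (57.30, -34.40). Then |SN| = |N − S| = 66.83.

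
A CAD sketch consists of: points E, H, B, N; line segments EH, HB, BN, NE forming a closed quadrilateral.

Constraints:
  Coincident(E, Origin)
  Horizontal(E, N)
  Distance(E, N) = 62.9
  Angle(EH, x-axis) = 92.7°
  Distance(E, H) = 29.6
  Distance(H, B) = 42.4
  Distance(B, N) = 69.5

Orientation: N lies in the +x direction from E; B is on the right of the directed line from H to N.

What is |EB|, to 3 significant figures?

13.8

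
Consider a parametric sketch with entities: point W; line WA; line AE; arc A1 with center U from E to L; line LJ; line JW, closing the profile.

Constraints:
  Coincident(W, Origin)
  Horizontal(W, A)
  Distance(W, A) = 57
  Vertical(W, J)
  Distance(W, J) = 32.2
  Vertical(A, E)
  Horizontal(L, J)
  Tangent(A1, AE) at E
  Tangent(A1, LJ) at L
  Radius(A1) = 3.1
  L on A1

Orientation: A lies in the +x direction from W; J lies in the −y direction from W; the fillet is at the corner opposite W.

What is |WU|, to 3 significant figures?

61.3

WJ is vertical with |WJ| = 32.2 and J on the −y side, so J = (0.00, -32.2). The virtual corner opposite W is at (57.0, -32.2). A1 meets AE tangentially, so UE is at right angles to AE and A1 meets LJ tangentially, so UL is at right angles to LJ, with radius 3.1, so the center U sits 3.1 in from both sides at U = (53.9, -29.1). Then |WU| = |U − W| = 61.3.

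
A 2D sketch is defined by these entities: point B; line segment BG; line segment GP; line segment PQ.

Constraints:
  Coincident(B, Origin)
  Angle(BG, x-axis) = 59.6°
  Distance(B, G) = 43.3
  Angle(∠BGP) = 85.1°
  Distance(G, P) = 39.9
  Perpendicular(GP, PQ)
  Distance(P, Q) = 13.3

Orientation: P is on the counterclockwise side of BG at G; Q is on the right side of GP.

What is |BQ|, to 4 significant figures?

67.05

B is at the origin; BG runs at 59.6° with length 43.3, so G = 43.3·(cos 59.6°, sin 59.6°) = (21.91, 37.35). ∠BGP = 85.1°, so GP runs at 59.6° + (180° − 85.1°) = 154.5° from the x-axis; with |GP| = 39.9, P = G + 39.9·(cos 154.5°, sin 154.5°) = (-14.10, 54.52). The perpendicularity gives PQ at right angles to GP; with |PQ| = 13.3 on the right of GP, Q = P + 13.3·(0.4305, 0.9026) = (-8.376, 66.53). Then |BQ| = |Q − B| = 67.05.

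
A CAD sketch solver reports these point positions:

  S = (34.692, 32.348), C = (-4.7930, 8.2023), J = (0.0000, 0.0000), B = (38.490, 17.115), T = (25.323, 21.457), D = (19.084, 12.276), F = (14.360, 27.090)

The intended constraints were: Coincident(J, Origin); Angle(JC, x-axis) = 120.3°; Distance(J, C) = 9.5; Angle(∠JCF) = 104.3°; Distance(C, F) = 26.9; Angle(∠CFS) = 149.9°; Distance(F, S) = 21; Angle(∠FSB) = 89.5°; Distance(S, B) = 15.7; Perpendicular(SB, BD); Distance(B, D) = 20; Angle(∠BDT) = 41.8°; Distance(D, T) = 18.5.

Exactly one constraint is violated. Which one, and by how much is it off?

Distance(D, T) = 18.5 — off by 7.40.

J = (0.00, 0.00) ✓; JC at 120.3° ✓; |JC| = 9.500 ✓; ∠JCF = 104.3° ✓; |CF| = 26.90 ✓; ∠CFS = 149.9° ✓; |FS| = 21.00 ✓; ∠FSB = 89.50° ✓; |SB| = 15.70 ✓; ∠(SB, BD) = 90.00° ✓; |BD| = 20.00 ✓; ∠BDT = 41.80° ✓; |DT| = 11.10 ✗.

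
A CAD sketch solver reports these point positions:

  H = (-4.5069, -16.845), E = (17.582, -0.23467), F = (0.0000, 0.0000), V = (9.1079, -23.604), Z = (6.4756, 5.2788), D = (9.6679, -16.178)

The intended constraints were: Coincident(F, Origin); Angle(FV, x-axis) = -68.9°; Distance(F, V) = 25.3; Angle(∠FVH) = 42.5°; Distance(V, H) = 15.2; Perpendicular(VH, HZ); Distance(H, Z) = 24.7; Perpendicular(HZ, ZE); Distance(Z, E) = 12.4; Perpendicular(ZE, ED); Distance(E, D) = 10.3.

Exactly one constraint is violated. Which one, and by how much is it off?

Distance(E, D) = 10.3 — off by 7.50.

F = (0.00, 0.00) ✓; FV at -68.90° ✓; |FV| = 25.30 ✓; ∠FVH = 42.50° ✓; |VH| = 15.20 ✓; ∠(VH, HZ) = 90.00° ✓; |HZ| = 24.70 ✓; ∠(HZ, ZE) = 90.00° ✓; |ZE| = 12.40 ✓; ∠(ZE, ED) = 90.00° ✓; |ED| = 17.80 ✗.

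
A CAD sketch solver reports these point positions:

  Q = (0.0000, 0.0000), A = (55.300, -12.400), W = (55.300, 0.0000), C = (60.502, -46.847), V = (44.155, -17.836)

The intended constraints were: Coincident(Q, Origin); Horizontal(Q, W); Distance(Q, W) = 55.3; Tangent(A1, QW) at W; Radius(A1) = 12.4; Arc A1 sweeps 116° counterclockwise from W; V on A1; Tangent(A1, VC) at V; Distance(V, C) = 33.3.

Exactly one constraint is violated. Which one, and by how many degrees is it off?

Tangent(A1, VC) at V — off by 3.40°.

Q = (0.00, 0.00) ✓; Q.y = 0.00, W.y = 0.00 ✓; |QW| = 55.30 ✓; ∠(AW, WQ) = 90.00° ✓; |AW| = 12.40 ✓; bearing(A→V) − bearing(A→W) = 116.0° ✓; |AV| = 12.40 ✓; ∠(AV, VC) = 86.60° ✗; |VC| = 33.30 ✓.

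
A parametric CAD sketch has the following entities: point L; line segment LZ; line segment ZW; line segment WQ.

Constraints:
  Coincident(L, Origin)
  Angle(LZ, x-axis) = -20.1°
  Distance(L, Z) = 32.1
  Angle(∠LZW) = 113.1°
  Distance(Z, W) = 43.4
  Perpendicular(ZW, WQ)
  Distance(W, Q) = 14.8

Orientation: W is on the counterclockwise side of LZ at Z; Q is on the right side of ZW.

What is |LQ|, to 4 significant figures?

71.42

∠LZW = 113.1°, so ZW runs at -20.1° + (180° − 113.1°) = 46.80° from the x-axis; with |ZW| = 43.4, W = Z + 43.4·(cos 46.80°, sin 46.80°) = (59.85, 20.61). ZW is perpendicular to WQ; with |WQ| = 14.8 on the right of ZW, Q = W + 14.8·(0.7290, -0.6845) = (70.64, 10.47). Then |LQ| = |Q − L| = 71.42.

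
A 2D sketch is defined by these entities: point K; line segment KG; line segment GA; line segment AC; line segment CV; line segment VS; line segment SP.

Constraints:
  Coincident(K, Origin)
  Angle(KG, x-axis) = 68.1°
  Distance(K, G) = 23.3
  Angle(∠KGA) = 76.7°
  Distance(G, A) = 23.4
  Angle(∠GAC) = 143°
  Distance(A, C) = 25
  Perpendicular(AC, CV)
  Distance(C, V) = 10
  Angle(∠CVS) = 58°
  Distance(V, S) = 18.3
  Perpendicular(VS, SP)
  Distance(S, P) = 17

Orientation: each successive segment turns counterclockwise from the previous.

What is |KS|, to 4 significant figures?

30.44

K is at the origin; KG runs at 68.1° with length 23.3, so G = (8.691, 21.62). ∠KGA = 76.7° gives GA at 171.4° from the x-axis; with |GA| = 23.4, A = (-14.45, 25.12). ∠GAC = 143.0° gives AC at -151.6° from the x-axis; with |AC| = 25.0, C = (-36.44, 13.23). AC ⟂ CV, so CV runs at -61.60°; with |CV| = 10.0, V = (-31.68, 4.431). ∠CVS = 58.0° gives VS at 60.40° from the x-axis; with |VS| = 18.3, S = (-22.64, 20.34). Then |KS| = |S − K| = 30.44.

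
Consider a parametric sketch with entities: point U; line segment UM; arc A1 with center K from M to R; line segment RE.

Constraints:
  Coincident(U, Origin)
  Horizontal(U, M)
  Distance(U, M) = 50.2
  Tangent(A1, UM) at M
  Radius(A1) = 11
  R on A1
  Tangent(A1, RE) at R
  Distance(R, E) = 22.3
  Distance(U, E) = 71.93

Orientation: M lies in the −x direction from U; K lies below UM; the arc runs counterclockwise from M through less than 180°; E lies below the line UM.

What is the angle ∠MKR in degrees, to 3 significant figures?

80.1°

Checks: |KM| = 11.00 ✓; |KR| = 11.00 ✓; ∠(KR, RE) = 90.00° ✓; |RE| = 22.30 ✓; |UE| = 71.93 ✓.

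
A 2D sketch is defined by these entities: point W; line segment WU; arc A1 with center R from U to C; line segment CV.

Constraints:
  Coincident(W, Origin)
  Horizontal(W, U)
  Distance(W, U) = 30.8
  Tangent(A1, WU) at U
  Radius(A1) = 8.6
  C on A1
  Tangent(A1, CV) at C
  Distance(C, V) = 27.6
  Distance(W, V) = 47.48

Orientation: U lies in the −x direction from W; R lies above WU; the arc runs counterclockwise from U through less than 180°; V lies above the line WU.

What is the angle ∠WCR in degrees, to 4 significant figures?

140.5°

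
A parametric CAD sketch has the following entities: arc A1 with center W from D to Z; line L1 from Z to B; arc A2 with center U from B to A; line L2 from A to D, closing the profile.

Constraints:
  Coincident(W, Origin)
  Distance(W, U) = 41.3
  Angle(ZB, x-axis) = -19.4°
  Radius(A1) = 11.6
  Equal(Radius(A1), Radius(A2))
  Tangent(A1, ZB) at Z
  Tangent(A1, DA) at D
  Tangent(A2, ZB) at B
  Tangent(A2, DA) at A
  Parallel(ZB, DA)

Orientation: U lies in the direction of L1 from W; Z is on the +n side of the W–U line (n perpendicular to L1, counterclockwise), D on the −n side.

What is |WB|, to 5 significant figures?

42.898

Tangency of A1 to both parallel lines with radius 11.6 puts Z and D at W ± 11.6·n: Z = (3.8531, 10.941), D = (-3.8531, -10.941). Equal radii place B and A the same way about U: B = U + 11.6·n = (42.808, -2.7769), A = U − 11.6·n = (35.102, -24.660). Then |WB| = |B − W| = 42.898.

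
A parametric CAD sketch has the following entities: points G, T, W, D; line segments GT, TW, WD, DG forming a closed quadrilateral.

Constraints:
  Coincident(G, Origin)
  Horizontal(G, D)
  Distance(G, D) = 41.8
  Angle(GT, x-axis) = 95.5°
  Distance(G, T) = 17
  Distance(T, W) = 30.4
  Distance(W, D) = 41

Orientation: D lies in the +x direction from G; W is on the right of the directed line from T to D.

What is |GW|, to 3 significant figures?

13.5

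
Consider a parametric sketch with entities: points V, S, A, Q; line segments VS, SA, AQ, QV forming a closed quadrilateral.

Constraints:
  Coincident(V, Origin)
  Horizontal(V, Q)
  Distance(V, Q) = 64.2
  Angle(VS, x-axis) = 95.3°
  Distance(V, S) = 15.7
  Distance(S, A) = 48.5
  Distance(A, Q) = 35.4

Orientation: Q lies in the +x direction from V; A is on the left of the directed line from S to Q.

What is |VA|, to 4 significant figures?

53.89

V is at the origin; VQ is horizontal with |VQ| = 64.2 and Q in +x, so Q = (64.2, 0). VS runs at 95.3° with |VS| = 15.7, so S = (-1.450, 15.63). A is determined by |SA| = 48.5 and |AQ| = 35.4 together: it lies at the intersection of circle(S, 48.5) and circle(Q, 35.4). With |SQ| = 67.49, the foot of the radical line on SQ is 41.89 from S and the perpendicular offset is √(48.5² − 41.89²) = 24.45. Taking the left-of-SQ solution: A = (44.96, 29.72).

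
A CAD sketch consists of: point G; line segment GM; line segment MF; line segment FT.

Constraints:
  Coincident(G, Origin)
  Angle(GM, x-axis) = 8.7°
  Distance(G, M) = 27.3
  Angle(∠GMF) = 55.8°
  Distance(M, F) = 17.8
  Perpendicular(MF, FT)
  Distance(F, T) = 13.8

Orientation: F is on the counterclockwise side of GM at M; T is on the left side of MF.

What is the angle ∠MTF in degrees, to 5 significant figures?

52.214°

∠GMF = 55.8°, so MF runs at 8.7° + (180° − 55.8°) = 132.90° from the x-axis; with |MF| = 17.8, F = M + 17.8·(cos 132.90°, sin 132.90°) = (14.869, 17.169). The perpendicularity gives FT at right angles to MF; with |FT| = 13.8 on the left of MF, T = F + 13.8·(-0.73254, -0.68072) = (4.7600, 7.7747). Then cos ∠MTF = TM·TF / (|TM||TF|), giving 52.214°.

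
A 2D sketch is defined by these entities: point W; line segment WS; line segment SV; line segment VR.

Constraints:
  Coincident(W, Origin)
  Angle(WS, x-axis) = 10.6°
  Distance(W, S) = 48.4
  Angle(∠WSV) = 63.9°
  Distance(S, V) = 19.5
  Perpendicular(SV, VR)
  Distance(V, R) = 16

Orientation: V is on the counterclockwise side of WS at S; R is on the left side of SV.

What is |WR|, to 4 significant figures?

27.52

∠WSV = 63.9°, so SV runs at 10.6° + (180° − 63.9°) = 126.7° from the x-axis; with |SV| = 19.5, V = S + 19.5·(cos 126.7°, sin 126.7°) = (35.92, 24.54). SV is perpendicular to VR; with |VR| = 16.0 on the left of SV, R = V + 16.0·(-0.8018, -0.5976) = (23.09, 14.98). Then |WR| = |R − W| = 27.52.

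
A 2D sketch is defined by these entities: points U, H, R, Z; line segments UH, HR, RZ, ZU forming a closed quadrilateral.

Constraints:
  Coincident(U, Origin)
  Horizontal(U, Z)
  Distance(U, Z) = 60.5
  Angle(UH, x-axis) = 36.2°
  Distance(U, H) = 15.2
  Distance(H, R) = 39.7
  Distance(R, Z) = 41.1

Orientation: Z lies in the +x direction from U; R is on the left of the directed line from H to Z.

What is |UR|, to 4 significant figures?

54.81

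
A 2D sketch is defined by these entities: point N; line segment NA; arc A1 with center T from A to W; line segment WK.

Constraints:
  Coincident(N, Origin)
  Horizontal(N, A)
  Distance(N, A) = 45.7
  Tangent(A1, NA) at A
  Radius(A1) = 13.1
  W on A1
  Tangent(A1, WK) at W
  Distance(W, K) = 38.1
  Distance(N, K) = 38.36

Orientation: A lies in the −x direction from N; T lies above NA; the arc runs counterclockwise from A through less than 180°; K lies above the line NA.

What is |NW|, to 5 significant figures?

35.519

N is at the origin; NA is horizontal with |NA| = 45.7 and A on the −x side, so A = (-45.700, 0.0000). Tangency of A1 to NA means the radius TA is perpendicular to NA, so T = A + (0, 13.1) = (-45.700, 13.100). Since TW ⟂ WK (tangency), |TK| = √(13.1² + 38.1²) = 40.289 regardless of where W sits on A1. So K lies on both circle(N, 38.36) and circle(T, 40.289); the above-NA intersection is K = (-12.691, 36.200). W is the foot of the tangent from K: W = (-35.107, 5.3924).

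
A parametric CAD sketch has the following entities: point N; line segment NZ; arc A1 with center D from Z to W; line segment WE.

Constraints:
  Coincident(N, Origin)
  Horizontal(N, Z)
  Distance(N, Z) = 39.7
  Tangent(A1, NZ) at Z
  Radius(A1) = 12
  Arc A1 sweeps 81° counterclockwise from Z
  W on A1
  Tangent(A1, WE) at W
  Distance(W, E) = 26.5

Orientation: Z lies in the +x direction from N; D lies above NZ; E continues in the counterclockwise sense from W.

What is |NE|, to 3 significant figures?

66.5

On A1, Z sits at bearing -90° from D; an 81° counterclockwise sweep puts W at bearing -9°, so W = D + 12.0·(cos -9°, sin -9°) = (51.6, 10.1). Tangency of A1 to WE means the radius DW is perpendicular to WE, so WE runs along (−sin -9°, cos -9°); with |WE| = 26.5, E = (55.7, 36.3). Then |NE| = |E − N| = 66.5.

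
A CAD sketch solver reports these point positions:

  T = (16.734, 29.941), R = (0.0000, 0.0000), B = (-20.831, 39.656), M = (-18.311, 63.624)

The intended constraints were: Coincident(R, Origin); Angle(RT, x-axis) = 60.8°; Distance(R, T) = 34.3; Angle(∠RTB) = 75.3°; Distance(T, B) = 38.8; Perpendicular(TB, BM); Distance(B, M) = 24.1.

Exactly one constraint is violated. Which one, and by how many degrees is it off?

Perpendicular(TB, BM) — off by 8.50°.

R = (0.00, 0.00) ✓; RT at 60.80° ✓; |RT| = 34.30 ✓; ∠RTB = 75.30° ✓; |TB| = 38.80 ✓; ∠(TB, BM) = 81.50° ✗; |BM| = 24.10 ✓.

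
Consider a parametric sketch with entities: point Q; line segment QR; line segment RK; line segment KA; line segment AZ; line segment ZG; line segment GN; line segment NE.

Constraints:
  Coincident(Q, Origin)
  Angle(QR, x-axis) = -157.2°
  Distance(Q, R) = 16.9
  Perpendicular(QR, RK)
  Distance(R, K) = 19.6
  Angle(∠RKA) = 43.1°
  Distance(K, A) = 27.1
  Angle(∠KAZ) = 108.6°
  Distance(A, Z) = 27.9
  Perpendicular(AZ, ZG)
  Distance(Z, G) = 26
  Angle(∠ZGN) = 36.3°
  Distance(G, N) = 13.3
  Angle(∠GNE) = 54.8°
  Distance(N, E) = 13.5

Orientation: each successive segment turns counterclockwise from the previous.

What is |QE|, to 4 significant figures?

35.59

Q is at the origin; QR runs at -157.2° with length 16.9, so R = (-15.58, -6.549). QR ⟂ RK, so RK runs at -67.20°; with |RK| = 19.6, K = (-7.984, -24.62). ∠RKA = 43.1° gives KA at 69.70° from the x-axis; with |KA| = 27.1, A = (1.418, 0.7993). ∠KAZ = 108.6° gives AZ at 141.1° from the x-axis; with |AZ| = 27.9, Z = (-20.30, 18.32). The perpendicularity gives ZG at right angles to AZ, so ZG runs at -128.9°; with |ZG| = 26.0, G = (-36.62, -1.915). ∠ZGN = 36.3° gives GN at 14.80° from the x-axis; with |GN| = 13.3, N = (-23.76, 1.483). ∠GNE = 54.8° gives NE at 140.0° from the x-axis; with |NE| = 13.5, E = (-34.11, 10.16). Then |QE| = |E − Q| = 35.59.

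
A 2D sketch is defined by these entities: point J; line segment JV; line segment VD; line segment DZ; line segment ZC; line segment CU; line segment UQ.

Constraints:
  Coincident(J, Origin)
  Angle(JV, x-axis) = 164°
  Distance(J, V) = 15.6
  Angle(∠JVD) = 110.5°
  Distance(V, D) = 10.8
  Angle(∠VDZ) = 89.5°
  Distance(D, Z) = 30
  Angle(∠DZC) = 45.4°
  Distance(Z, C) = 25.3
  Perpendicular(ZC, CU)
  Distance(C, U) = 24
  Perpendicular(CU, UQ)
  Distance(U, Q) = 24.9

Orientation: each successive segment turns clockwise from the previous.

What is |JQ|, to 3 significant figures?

32.8

J is at the origin; JV runs at 164.0° with length 15.6, so V = (-15.0, 4.30). ∠JVD = 110.5° gives VD at 94.5° from the x-axis; with |VD| = 10.8, D = (-15.8, 15.1). ∠VDZ = 89.5° gives DZ at 4.00° from the x-axis; with |DZ| = 30.0, Z = (14.1, 17.2). ∠DZC = 45.4° gives ZC at -131° from the x-axis; with |ZC| = 25.3, C = (-2.38, -2.05). ZC ⟂ CU, so CU runs at 139°; with |CU| = 24.0, U = (-20.6, 13.6). CU is perpendicular to UQ, so UQ runs at 49.4°; with |UQ| = 24.9, Q = (-4.40, 32.5). Then |JQ| = |Q − J| = 32.8.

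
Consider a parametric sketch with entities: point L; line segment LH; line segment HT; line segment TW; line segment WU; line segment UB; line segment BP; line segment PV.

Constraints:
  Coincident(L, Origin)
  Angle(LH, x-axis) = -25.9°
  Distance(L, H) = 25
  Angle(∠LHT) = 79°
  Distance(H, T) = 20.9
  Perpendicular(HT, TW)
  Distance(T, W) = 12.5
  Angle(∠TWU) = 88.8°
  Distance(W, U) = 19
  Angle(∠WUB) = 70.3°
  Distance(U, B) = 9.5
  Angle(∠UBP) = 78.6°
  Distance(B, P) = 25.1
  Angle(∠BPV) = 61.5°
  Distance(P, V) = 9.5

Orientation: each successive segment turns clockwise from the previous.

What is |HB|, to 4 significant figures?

6.199

L is at the origin; LH runs at -25.9° with length 25.0, so H = (22.49, -10.92). ∠LHT = 79.0° gives HT at -126.9° from the x-axis; with |HT| = 20.9, T = (9.940, -27.63). HT ⟂ TW, so TW runs at 143.1°; with |TW| = 12.5, W = (-0.05590, -20.13). ∠TWU = 88.8° gives WU at 51.90° from the x-axis; with |WU| = 19.0, U = (11.67, -5.176). ∠WUB = 70.3° gives UB at -57.80° from the x-axis; with |UB| = 9.5, B = (16.73, -13.22). Then |HB| = |B − H| = 6.199.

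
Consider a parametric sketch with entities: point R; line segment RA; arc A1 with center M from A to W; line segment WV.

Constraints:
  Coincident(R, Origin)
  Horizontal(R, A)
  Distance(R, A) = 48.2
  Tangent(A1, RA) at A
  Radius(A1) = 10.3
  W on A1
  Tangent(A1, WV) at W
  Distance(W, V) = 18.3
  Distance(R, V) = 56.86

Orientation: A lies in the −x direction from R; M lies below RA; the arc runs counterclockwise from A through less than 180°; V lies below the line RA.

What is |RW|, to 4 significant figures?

59.11

Checks: |MW| = 10.30 ✓; ∠(MW, WV) = 90.00° ✓; |WV| = 18.30 ✓; |RV| = 56.86 ✓.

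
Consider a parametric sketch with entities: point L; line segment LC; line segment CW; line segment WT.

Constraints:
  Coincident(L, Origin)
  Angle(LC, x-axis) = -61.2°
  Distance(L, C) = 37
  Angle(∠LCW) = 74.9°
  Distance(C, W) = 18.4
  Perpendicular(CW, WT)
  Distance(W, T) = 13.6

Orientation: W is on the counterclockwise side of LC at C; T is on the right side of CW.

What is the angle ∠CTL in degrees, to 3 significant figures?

43.5°

L is at the origin; LC runs at -61.2° with length 37.0, so C = 37.0·(cos -61.2°, sin -61.2°) = (17.8, -32.4). ∠LCW = 74.9°, so CW runs at -61.2° + (180° − 74.9°) = 43.9° from the x-axis; with |CW| = 18.4, W = C + 18.4·(cos 43.9°, sin 43.9°) = (31.1, -19.7). The perpendicularity gives WT at right angles to CW; with |WT| = 13.6 on the right of CW, T = W + 13.6·(0.693, -0.721) = (40.5, -29.5). Then cos ∠CTL = TC·TL / (|TC||TL|), giving 43.5°.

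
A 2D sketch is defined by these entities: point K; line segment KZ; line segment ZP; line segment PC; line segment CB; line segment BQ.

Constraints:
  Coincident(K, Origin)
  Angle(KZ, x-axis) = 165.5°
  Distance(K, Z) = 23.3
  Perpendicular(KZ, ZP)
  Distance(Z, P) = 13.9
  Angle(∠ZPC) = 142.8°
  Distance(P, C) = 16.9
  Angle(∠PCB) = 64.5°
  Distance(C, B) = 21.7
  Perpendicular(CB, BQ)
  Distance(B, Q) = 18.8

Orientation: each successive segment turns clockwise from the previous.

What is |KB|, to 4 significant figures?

8.663

K is at the origin; KZ runs at 165.5° with length 23.3, so Z = (-22.56, 5.834). KZ is perpendicular to ZP, so ZP runs at 75.50°; with |ZP| = 13.9, P = (-19.08, 19.29). ∠ZPC = 142.8° gives PC at 38.30° from the x-axis; with |PC| = 16.9, C = (-5.815, 29.77). ∠PCB = 64.5° gives CB at -77.20° from the x-axis; with |CB| = 21.7, B = (-1.007, 8.605). Then |KB| = |B − K| = 8.663.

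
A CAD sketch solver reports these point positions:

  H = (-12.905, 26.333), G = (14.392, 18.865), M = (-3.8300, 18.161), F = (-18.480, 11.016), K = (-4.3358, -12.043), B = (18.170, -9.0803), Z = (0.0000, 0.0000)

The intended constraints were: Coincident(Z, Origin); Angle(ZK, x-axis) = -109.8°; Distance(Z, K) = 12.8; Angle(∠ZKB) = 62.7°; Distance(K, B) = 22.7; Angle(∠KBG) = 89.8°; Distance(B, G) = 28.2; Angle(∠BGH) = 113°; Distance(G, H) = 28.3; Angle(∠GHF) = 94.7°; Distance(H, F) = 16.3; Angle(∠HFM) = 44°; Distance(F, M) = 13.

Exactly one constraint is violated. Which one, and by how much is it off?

Distance(F, M) = 13 — off by 3.30.

Z = (0.00, 0.00) ✓; ZK at -109.8° ✓; |ZK| = 12.80 ✓; ∠ZKB = 62.70° ✓; |KB| = 22.70 ✓; ∠KBG = 89.80° ✓; |BG| = 28.20 ✓; ∠BGH = 113.0° ✓; |GH| = 28.30 ✓; ∠GHF = 94.70° ✓; |HF| = 16.30 ✓; ∠HFM = 44.00° ✓; |FM| = 16.30 ✗.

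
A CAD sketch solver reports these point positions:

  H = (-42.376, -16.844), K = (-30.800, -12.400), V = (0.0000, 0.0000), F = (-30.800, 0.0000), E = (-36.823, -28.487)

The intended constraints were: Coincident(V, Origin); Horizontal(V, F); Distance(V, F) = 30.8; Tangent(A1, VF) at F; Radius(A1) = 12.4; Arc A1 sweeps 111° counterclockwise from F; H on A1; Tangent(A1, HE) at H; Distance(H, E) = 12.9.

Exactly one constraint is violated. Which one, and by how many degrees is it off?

Tangent(A1, HE) at H — off by 4.50°.

V = (0.00, 0.00) ✓; V.y = 0.00, F.y = 0.00 ✓; |VF| = 30.80 ✓; ∠(KF, FV) = 90.00° ✓; |KF| = 12.40 ✓; bearing(K→H) − bearing(K→F) = 111.0° ✓; |KH| = 12.40 ✓; ∠(KH, HE) = 85.50° ✗; |HE| = 12.90 ✓.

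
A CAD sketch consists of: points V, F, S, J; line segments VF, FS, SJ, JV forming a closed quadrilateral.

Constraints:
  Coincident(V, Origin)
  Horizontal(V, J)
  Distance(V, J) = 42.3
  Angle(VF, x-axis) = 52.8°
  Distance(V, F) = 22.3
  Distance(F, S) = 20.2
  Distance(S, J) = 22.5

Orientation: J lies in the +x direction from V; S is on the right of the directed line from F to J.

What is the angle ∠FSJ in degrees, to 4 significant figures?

104.8°

Checks: |FS| = 20.20 ✓; |SJ| = 22.50 ✓.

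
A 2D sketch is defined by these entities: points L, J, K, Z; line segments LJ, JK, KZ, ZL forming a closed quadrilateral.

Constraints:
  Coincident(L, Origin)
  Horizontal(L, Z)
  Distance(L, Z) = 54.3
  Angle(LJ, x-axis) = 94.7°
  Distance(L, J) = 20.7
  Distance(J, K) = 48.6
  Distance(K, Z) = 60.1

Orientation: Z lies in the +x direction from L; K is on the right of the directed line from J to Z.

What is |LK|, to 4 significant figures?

27.91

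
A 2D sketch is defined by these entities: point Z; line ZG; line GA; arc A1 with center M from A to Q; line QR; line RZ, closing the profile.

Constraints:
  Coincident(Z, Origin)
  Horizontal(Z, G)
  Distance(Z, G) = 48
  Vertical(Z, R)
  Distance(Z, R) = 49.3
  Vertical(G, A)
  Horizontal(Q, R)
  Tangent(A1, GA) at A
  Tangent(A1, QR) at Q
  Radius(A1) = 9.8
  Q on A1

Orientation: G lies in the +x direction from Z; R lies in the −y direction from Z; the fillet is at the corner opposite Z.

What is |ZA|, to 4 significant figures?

62.16

Z is at the origin; Z and G share the same y with |ZG| = 48.0 and G on the +x side, so G = (48.00, 0.000). ZR is vertical with |ZR| = 49.3 and R on the −y side, so R = (0.000, -49.30). The virtual corner opposite Z is at (48.00, -49.30). Tangency of A1 to GA means the radius MA is perpendicular to GA and tangency of A1 to QR means the radius MQ is perpendicular to QR, with radius 9.8, so the center M sits 9.8 in from both sides at M = (38.20, -39.50). That places the tangent points at A = (48.00, -39.50) on GA and Q = (38.20, -49.30) on QR. Then |ZA| = |A − Z| = 62.16.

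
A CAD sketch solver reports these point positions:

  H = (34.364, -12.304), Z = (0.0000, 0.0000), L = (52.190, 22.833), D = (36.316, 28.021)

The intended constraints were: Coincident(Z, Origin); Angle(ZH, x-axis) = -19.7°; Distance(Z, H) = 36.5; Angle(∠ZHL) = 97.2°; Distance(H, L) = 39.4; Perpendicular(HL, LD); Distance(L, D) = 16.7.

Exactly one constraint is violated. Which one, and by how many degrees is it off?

Perpendicular(HL, LD) — off by 8.80°.

Z = (0.00, 0.00) ✓; ZH at -19.70° ✓; |ZH| = 36.50 ✓; ∠ZHL = 97.20° ✓; |HL| = 39.40 ✓; ∠(HL, LD) = 98.80° ✗; |LD| = 16.70 ✓.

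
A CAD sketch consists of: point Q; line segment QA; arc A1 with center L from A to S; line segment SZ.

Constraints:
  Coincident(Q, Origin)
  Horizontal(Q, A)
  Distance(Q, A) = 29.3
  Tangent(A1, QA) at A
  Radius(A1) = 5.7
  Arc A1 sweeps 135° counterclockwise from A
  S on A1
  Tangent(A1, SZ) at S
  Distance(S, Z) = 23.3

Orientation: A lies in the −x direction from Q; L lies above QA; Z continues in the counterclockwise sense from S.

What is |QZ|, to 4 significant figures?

49.29

On A1, A sits at bearing -90° from L; a 135° counterclockwise sweep puts S at bearing 45°, so S = L + 5.7·(cos 45°, sin 45°) = (-25.27, 9.731). The tangent condition forces LS to be normal to SZ, so SZ runs along (−sin 45°, cos 45°); with |SZ| = 23.3, Z = (-41.75, 26.21). Then |QZ| = |Z − Q| = 49.29.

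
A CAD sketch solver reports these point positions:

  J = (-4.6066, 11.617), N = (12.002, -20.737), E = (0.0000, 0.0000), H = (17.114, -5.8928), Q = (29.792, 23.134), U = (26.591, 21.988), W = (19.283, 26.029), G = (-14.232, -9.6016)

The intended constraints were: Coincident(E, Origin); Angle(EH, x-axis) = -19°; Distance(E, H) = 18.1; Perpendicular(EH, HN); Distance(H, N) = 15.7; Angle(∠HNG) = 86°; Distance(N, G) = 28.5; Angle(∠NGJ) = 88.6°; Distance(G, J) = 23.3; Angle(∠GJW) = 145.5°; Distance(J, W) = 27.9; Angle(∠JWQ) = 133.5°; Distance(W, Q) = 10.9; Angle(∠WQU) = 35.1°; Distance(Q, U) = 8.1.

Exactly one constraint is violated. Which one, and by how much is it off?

Distance(Q, U) = 8.1 — off by 4.70.

E = (0.00, 0.00) ✓; EH at -19.00° ✓; |EH| = 18.10 ✓; ∠(EH, HN) = 90.00° ✓; |HN| = 15.70 ✓; ∠HNG = 86.00° ✓; |NG| = 28.50 ✓; ∠NGJ = 88.60° ✓; |GJ| = 23.30 ✓; ∠GJW = 145.5° ✓; |JW| = 27.90 ✓; ∠JWQ = 133.5° ✓; |WQ| = 10.90 ✓; ∠WQU = 35.10° ✓; |QU| = 3.400 ✗.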